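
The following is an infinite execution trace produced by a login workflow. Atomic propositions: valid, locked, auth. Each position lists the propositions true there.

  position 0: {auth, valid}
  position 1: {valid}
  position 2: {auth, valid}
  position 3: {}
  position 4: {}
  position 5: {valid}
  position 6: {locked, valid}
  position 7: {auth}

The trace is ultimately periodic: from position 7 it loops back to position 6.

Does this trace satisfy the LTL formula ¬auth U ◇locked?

Satisfied

Walking from position 0: ◇locked first holds at position 0, and ¬auth holds at every earlier position along the way, so ¬auth U ◇locked holds.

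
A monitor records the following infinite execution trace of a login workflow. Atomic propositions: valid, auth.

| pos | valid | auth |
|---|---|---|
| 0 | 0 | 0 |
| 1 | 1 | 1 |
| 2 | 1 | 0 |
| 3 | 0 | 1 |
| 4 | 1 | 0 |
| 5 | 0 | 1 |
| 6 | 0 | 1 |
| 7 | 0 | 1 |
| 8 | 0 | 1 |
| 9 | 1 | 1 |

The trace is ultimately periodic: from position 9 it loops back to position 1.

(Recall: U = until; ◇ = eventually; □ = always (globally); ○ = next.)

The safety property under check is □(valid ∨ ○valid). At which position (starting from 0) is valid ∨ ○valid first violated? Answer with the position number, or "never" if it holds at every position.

5

Check valid ∨ ○valid at each position in order: 0 ✓, 1 ✓, 2 ✓, 3 ✓, 4 ✓.
At position 5 the labels are {auth} and the next position 6 has {auth}, so valid ∨ ○valid is false there. This is the first violation.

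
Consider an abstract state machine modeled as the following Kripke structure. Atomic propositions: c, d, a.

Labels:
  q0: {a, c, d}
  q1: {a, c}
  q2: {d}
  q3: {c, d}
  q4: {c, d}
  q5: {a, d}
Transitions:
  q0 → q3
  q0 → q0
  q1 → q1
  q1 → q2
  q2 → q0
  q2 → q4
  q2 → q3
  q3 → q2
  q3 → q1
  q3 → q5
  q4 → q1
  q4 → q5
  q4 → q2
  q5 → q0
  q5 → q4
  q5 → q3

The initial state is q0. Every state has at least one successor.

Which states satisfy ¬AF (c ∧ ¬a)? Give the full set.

{q0, q1, q2, q5}

States satisfying c ∧ ¬a: {q3, q4}.
States satisfying AF (c ∧ ¬a): {q3, q4}.
States satisfying ¬AF (c ∧ ¬a): {q0, q1, q2, q5}.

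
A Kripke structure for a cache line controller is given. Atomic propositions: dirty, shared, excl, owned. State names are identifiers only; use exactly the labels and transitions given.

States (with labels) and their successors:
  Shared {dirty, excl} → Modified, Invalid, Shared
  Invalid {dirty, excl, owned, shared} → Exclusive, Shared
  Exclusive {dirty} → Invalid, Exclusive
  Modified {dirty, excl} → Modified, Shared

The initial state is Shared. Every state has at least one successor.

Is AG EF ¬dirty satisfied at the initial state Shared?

States satisfying EF ¬dirty: ∅.
States satisfying AG EF ¬dirty: ∅.
Exclusive is reachable from Shared and violates EF ¬dirty, so AG fails at Shared.
Shared ∉ Sat(AG EF ¬dirty).

Violated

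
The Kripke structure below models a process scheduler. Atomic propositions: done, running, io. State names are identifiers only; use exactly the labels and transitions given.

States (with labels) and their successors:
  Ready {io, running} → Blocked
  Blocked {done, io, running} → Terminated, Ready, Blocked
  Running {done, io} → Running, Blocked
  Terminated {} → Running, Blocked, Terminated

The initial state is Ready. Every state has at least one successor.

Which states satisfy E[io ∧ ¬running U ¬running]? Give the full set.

States satisfying io ∧ ¬running: {Running}.
States satisfying ¬running: {Running, Terminated}.
States satisfying E[io ∧ ¬running U ¬running]: {Running, Terminated}.

{Running, Terminated}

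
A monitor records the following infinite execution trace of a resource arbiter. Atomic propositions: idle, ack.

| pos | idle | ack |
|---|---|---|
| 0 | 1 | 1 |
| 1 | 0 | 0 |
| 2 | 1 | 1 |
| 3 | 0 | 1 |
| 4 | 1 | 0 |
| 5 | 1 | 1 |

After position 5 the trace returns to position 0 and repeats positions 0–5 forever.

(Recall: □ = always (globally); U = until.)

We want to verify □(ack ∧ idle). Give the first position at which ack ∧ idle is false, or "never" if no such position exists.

1

Check ack ∧ idle at each position in order: 0 ✓.
At position 1 the labels are {}, so ack ∧ idle is false there. This is the first violation.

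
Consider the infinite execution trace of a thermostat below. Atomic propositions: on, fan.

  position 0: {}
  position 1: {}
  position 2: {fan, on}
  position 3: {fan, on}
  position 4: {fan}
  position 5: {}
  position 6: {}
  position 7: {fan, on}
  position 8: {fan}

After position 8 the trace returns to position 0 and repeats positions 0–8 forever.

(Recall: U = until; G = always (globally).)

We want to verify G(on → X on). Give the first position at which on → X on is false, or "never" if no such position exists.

3

Check on → X on at each position in order: 0 ✓, 1 ✓, 2 ✓.
At position 3 the labels are {fan, on} and the next position 4 has {fan}, so on → X on is false there. This is the first violation.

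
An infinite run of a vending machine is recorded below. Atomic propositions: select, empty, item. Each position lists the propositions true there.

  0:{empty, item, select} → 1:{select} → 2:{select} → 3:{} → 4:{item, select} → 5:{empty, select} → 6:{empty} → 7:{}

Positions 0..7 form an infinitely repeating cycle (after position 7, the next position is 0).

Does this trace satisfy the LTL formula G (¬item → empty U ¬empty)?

Holds

¬item → empty U ¬empty holds at every position 0..7, and those are all positions ever visited, so G (¬item → empty U ¬empty) holds.
Positions where ¬item holds: 1, 2, 3, 5, 6, 7.
Check empty U ¬empty at each: 1→ok, 2→ok, 3→ok, 5→ok, 6→ok, 7→ok.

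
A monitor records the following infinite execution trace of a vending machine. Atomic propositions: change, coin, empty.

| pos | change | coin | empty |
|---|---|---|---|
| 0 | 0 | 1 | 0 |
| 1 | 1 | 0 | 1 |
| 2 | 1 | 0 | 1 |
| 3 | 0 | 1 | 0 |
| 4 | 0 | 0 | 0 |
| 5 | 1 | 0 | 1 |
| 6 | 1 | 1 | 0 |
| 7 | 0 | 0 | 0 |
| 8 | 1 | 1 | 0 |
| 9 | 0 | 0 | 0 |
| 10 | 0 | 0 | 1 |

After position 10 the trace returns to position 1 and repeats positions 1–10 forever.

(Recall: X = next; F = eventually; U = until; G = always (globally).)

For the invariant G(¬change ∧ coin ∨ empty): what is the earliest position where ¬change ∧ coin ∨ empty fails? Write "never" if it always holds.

4

Check ¬change ∧ coin ∨ empty at each position in order: 0 ✓, 1 ✓, 2 ✓, 3 ✓.
At position 4 the labels are {}, so ¬change ∧ coin ∨ empty is false there. This is the first violation.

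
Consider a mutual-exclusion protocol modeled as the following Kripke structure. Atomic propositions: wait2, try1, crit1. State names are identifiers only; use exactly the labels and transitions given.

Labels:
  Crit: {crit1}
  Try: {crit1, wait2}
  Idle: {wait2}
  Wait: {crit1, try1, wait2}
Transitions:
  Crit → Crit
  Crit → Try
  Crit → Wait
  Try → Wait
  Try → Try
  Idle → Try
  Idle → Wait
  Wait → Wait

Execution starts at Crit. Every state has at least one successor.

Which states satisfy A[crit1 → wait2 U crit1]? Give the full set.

States satisfying crit1 → wait2: {Try, Idle, Wait}.
States satisfying crit1: {Crit, Try, Wait}.
States satisfying A[crit1 → wait2 U crit1]: {Crit, Try, Idle, Wait}.

{Crit, Try, Idle, Wait}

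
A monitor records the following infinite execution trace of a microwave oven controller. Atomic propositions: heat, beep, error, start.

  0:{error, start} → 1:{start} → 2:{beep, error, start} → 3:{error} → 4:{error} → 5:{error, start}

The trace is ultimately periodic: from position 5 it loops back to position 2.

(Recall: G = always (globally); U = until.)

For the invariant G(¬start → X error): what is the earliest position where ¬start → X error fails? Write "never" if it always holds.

never

¬start → X error holds at every position 0..5, and those are all the positions the trace ever visits, so the invariant G(¬start → X error) is never violated.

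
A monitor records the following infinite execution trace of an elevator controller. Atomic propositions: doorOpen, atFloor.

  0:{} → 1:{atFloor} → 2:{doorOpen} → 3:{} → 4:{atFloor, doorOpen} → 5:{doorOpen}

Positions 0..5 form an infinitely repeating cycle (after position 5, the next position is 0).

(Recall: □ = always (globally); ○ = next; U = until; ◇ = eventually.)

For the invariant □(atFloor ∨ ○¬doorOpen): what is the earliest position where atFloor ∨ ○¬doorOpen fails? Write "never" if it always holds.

Check atFloor ∨ ○¬doorOpen at each position in order: 0 ✓, 1 ✓, 2 ✓.
At position 3 the labels are {} and the next position 4 has {atFloor, doorOpen}, so atFloor ∨ ○¬doorOpen is false there. This is the first violation.

3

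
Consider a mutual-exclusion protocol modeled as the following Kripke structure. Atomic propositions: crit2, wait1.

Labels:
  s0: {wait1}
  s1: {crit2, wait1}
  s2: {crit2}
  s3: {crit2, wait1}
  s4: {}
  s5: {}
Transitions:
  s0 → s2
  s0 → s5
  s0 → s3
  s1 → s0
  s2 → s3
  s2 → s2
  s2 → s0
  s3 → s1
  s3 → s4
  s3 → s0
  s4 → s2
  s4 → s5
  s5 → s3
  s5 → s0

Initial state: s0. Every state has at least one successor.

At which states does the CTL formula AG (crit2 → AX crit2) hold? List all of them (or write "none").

States satisfying crit2 → AX crit2: {s0, s4, s5}.
States satisfying AG (crit2 → AX crit2): ∅.

none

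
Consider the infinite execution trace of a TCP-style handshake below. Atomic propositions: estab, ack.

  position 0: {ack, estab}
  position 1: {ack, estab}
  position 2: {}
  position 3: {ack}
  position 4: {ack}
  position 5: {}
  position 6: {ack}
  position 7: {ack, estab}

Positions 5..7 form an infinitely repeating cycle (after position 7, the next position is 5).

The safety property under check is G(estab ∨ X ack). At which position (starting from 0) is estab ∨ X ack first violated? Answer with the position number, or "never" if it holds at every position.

4

Check estab ∨ X ack at each position in order: 0 ✓, 1 ✓, 2 ✓, 3 ✓.
At position 4 the labels are {ack} and the next position 5 has {}, so estab ∨ X ack is false there. This is the first violation.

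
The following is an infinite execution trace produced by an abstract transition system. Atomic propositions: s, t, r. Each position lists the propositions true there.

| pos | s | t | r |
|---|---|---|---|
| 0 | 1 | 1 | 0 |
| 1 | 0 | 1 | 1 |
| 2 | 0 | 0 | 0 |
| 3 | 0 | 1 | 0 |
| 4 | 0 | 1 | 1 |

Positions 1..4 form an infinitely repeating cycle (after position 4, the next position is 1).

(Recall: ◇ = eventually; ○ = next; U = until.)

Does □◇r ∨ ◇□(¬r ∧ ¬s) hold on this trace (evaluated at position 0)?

Yes

◇r holds at every position 0..4, and those are all positions ever visited, so □◇r holds.
□(¬r ∧ ¬s) is false at every position 0..4, so it never becomes true and ◇□(¬r ∧ ¬s) fails.
At position 0: □◇r is true; ◇□(¬r ∧ ¬s) is false; so □◇r ∨ ◇□(¬r ∧ ¬s) is true.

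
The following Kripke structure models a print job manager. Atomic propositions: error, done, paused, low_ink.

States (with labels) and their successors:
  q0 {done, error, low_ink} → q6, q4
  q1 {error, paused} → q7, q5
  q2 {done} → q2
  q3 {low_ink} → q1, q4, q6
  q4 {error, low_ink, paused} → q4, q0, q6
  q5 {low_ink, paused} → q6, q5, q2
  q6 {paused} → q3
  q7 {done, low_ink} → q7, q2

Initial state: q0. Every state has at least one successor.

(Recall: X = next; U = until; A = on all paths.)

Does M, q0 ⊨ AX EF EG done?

Holds

States satisfying EF EG done: {q0, q1, q2, q3, q4, q5, q6, q7}.
States satisfying AX EF EG done: {q0, q1, q2, q3, q4, q5, q6, q7}.
q0 ∈ Sat(AX EF EG done).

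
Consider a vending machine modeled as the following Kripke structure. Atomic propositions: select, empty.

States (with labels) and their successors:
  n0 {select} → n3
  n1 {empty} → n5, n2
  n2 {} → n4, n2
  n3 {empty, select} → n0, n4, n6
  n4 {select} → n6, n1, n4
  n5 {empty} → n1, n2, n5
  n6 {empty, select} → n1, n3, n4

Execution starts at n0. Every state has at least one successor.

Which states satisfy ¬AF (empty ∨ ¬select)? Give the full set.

States satisfying empty ∨ ¬select: {n1, n2, n3, n5, n6}.
States satisfying AF (empty ∨ ¬select): {n0, n1, n2, n3, n5, n6}.
States satisfying ¬AF (empty ∨ ¬select): {n4}.

{n4}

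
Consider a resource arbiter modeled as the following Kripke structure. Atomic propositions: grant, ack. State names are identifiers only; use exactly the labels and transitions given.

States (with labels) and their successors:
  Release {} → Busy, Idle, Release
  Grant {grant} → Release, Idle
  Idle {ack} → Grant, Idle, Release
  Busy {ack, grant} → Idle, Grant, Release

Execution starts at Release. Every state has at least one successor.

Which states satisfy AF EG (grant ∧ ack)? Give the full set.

States satisfying EG (grant ∧ ack): ∅.
States satisfying AF EG (grant ∧ ack): ∅.

none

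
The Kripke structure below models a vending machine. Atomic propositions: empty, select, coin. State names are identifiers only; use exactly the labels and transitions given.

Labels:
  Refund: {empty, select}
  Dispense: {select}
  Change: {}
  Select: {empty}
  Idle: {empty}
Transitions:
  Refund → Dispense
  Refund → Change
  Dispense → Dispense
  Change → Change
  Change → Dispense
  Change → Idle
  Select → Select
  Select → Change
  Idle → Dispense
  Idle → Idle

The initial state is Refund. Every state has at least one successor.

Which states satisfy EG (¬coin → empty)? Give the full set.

States satisfying ¬coin → empty: {Refund, Select, Idle}.
States satisfying EG (¬coin → empty): {Select, Idle}.

{Select, Idle}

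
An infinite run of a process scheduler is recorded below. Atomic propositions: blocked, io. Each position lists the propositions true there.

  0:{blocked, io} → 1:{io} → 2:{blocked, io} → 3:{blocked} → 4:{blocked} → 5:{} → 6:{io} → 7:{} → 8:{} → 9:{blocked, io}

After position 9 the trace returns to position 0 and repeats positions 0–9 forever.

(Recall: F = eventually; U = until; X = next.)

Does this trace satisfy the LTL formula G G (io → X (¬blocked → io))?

No

G (io → X (¬blocked → io)) must hold at every position from 0 onward. It fails at position 0, so G G (io → X (¬blocked → io)) is false.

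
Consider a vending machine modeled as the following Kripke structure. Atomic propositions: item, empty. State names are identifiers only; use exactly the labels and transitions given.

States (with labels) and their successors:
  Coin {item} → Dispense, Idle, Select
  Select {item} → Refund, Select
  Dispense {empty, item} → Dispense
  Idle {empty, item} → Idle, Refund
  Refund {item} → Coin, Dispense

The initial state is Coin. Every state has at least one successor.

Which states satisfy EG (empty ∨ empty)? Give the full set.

States satisfying empty ∨ empty: {Dispense, Idle}.
States satisfying EG (empty ∨ empty): {Dispense, Idle}.

{Dispense, Idle}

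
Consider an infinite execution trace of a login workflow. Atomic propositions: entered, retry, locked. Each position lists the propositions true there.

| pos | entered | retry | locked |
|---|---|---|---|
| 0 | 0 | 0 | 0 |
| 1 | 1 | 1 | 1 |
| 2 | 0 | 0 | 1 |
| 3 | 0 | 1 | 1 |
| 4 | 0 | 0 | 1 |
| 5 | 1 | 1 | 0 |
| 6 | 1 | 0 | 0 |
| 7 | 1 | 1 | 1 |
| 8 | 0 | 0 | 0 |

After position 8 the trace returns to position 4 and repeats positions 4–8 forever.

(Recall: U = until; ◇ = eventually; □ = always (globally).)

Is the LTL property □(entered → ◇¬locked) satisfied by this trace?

entered → ◇¬locked holds at every position 0..8, and those are all positions ever visited, so □(entered → ◇¬locked) holds.
Positions where entered holds: 1, 5, 6, 7.
Check ◇¬locked at each: 1→ok, 5→ok, 6→ok, 7→ok.

Holds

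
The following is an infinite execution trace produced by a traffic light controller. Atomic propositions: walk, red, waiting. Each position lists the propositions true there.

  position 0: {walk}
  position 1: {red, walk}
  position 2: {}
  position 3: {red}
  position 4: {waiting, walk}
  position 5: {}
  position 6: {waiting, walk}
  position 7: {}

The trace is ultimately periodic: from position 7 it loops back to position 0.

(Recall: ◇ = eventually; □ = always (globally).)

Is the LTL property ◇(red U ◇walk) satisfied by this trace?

Holds

red U ◇walk holds at position 0, which is reachable from 0, so ◇(red U ◇walk) holds.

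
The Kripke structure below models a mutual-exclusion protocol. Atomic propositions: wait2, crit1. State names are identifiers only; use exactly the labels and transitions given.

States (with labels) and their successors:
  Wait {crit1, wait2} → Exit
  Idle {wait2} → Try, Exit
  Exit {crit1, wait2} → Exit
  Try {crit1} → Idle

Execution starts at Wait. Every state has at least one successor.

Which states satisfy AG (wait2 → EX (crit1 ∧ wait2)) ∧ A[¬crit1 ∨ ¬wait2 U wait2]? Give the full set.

{Wait, Idle, Exit, Try}

States satisfying wait2 → EX (crit1 ∧ wait2): {Wait, Idle, Exit, Try}.
States satisfying AG (wait2 → EX (crit1 ∧ wait2)): {Wait, Idle, Exit, Try}.
States satisfying ¬crit1 ∨ ¬wait2: {Idle, Try}.
States satisfying wait2: {Wait, Idle, Exit}.
States satisfying A[¬crit1 ∨ ¬wait2 U wait2]: {Wait, Idle, Exit, Try}.
States satisfying AG (wait2 → EX (crit1 ∧ wait2)) ∧ A[¬crit1 ∨ ¬wait2 U wait2]: {Wait, Idle, Exit, Try}.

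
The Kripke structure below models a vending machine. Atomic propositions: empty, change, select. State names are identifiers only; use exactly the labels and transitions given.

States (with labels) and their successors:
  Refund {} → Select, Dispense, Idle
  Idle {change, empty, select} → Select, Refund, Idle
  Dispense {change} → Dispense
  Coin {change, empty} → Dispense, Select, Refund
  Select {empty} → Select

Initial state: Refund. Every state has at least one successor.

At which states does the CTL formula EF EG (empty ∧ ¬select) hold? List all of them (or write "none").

{Refund, Idle, Coin, Select}

States satisfying EG (empty ∧ ¬select): {Coin, Select}.
States satisfying EF EG (empty ∧ ¬select): {Refund, Idle, Coin, Select}.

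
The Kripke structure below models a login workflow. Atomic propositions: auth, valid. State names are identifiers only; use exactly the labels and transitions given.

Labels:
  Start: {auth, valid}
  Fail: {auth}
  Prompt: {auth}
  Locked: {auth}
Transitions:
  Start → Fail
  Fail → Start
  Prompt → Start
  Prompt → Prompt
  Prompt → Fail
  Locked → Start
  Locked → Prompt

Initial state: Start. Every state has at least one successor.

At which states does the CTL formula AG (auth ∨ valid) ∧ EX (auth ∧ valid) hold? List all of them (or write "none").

{Fail, Prompt, Locked}

States satisfying auth ∨ valid: {Start, Fail, Prompt, Locked}.
States satisfying AG (auth ∨ valid): {Start, Fail, Prompt, Locked}.
States satisfying auth ∧ valid: {Start}.
States satisfying EX (auth ∧ valid): {Fail, Prompt, Locked}.
States satisfying AG (auth ∨ valid) ∧ EX (auth ∧ valid): {Fail, Prompt, Locked}.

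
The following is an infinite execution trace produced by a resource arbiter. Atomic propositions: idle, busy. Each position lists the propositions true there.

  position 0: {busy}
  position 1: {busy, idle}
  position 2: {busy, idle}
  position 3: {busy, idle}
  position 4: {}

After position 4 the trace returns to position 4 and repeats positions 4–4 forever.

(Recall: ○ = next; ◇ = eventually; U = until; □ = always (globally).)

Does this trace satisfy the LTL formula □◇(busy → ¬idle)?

◇(busy → ¬idle) holds at every position 0..4, and those are all positions ever visited, so □◇(busy → ¬idle) holds.

Yes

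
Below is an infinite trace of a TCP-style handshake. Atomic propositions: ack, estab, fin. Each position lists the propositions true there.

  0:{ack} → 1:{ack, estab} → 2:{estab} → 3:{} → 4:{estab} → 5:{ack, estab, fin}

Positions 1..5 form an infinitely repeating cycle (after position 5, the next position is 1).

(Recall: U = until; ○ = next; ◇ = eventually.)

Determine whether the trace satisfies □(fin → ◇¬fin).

fin → ◇¬fin holds at every position 0..5, and those are all positions ever visited, so □(fin → ◇¬fin) holds.
Positions where fin holds: 5.
Check ◇¬fin at each: 5→ok.

Holds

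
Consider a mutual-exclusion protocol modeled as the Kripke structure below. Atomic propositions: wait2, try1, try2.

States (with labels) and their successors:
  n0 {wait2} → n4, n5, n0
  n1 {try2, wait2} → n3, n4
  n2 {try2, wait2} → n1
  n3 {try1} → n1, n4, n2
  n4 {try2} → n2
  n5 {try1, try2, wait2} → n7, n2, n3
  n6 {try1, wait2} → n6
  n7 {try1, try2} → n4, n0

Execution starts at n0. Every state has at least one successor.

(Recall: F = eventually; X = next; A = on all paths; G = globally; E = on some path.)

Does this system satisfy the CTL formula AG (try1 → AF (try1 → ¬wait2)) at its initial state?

States satisfying try1 → AF (try1 → ¬wait2): {n0, n1, n2, n3, n4, n5, n7}.
States satisfying AG (try1 → AF (try1 → ¬wait2)): {n0, n1, n2, n3, n4, n5, n7}.
Every state reachable from n0 satisfies try1 → AF (try1 → ¬wait2).
n0 ∈ Sat(AG (try1 → AF (try1 → ¬wait2))).

Satisfied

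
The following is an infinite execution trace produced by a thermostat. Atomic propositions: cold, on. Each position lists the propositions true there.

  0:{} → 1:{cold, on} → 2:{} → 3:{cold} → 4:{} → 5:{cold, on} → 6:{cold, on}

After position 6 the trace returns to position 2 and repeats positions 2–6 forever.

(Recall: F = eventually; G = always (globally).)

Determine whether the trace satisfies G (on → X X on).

on → X X on must hold at every position from 0 onward. It fails at position 1, so G (on → X X on) is false.
Positions where on holds: 1, 5, 6.
Check X X on at each: 1→fails, 5→fails, 6→fails.

No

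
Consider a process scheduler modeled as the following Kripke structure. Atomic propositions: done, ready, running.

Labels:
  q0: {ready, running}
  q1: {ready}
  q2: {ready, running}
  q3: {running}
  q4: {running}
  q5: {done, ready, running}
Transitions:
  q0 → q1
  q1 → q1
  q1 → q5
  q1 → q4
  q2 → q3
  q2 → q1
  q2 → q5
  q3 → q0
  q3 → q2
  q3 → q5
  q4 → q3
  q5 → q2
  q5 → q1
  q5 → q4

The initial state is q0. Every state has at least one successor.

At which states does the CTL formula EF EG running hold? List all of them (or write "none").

States satisfying EG running: {q2, q3, q4, q5}.
States satisfying EF EG running: {q0, q1, q2, q3, q4, q5}.

{q0, q1, q2, q3, q4, q5}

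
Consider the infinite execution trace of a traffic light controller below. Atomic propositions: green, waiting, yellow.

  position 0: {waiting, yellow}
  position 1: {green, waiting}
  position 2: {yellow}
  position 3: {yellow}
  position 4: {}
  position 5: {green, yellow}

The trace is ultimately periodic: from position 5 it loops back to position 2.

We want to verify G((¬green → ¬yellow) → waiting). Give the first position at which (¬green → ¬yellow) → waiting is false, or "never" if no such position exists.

Check (¬green → ¬yellow) → waiting at each position in order: 0 ✓, 1 ✓, 2 ✓, 3 ✓.
At position 4 the labels are {}, so (¬green → ¬yellow) → waiting is false there. This is the first violation.

4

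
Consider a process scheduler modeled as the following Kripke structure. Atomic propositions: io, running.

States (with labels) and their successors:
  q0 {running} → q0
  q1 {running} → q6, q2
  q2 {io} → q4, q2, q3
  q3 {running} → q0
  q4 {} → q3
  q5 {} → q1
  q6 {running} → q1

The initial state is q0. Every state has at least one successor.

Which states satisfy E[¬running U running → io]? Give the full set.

{q2, q4, q5}

States satisfying ¬running: {q2, q4, q5}.
States satisfying running → io: {q2, q4, q5}.
States satisfying E[¬running U running → io]: {q2, q4, q5}.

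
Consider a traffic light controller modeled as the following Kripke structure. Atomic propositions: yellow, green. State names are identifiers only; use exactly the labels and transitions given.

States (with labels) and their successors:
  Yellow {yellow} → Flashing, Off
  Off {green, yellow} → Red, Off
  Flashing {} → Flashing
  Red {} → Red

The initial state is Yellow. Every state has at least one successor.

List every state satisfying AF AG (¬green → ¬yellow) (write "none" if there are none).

States satisfying AG (¬green → ¬yellow): {Off, Flashing, Red}.
States satisfying AF AG (¬green → ¬yellow): {Yellow, Off, Flashing, Red}.

{Yellow, Off, Flashing, Red}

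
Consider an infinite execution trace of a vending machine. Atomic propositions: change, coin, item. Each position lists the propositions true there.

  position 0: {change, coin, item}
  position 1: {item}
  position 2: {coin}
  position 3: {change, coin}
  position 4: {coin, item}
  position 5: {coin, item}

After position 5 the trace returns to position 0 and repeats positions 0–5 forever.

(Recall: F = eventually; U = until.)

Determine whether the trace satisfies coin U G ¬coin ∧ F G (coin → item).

Walking from position 0: at position 1, G ¬coin has not yet held and coin fails, so coin U G ¬coin is false.
G (coin → item) is false at every position 0..5, so it never becomes true and F G (coin → item) fails.
At position 0: coin U G ¬coin is false; F G (coin → item) is false; so coin U G ¬coin ∧ F G (coin → item) is false.

Does not hold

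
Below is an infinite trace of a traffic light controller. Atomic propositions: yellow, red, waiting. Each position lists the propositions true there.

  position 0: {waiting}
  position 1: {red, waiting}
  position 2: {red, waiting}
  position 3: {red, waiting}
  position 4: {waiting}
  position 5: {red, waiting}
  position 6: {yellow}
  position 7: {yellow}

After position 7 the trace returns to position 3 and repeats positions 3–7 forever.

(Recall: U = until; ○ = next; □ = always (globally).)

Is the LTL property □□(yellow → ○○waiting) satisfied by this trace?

□(yellow → ○○waiting) holds at every position 0..7, and those are all positions ever visited, so □□(yellow → ○○waiting) holds.

Holds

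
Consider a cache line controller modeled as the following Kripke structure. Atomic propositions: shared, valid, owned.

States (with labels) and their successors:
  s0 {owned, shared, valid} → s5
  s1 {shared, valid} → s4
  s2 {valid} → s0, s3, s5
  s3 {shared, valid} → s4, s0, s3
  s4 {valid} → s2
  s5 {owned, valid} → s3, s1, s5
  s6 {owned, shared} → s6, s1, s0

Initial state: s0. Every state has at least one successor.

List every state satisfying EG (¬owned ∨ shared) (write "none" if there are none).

{s1, s2, s3, s4, s6}

States satisfying ¬owned ∨ shared: {s0, s1, s2, s3, s4, s6}.
States satisfying EG (¬owned ∨ shared): {s1, s2, s3, s4, s6}.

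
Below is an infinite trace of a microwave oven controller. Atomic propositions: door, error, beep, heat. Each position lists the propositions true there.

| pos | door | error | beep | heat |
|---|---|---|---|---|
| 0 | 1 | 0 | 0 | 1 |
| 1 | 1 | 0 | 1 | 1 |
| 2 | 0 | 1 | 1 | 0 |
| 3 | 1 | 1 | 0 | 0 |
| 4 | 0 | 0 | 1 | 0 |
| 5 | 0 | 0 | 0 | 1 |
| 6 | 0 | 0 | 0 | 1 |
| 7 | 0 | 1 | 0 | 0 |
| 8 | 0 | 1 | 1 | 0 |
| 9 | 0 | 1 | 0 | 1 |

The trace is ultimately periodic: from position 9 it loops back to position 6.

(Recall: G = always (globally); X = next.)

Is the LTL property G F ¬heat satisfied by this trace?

Satisfied

F ¬heat holds at every position 0..9, and those are all positions ever visited, so G F ¬heat holds.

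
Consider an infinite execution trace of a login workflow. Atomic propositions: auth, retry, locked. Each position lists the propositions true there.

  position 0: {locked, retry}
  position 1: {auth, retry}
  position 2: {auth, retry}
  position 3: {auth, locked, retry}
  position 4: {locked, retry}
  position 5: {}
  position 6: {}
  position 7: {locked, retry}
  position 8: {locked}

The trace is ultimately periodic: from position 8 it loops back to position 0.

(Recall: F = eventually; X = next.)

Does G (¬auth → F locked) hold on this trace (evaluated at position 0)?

Yes

¬auth → F locked holds at every position 0..8, and those are all positions ever visited, so G (¬auth → F locked) holds.
Positions where ¬auth holds: 0, 4, 5, 6, 7, 8.
Check F locked at each: 0→ok, 4→ok, 5→ok, 6→ok, 7→ok, 8→ok.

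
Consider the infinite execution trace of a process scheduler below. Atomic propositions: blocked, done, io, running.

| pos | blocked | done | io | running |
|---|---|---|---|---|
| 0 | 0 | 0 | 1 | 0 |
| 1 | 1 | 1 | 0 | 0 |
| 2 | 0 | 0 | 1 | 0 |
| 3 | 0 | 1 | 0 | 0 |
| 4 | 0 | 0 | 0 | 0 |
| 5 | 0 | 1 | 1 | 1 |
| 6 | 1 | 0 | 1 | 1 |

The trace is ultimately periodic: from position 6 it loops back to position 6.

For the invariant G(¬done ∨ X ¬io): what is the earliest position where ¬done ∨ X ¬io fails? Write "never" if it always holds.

1

Check ¬done ∨ X ¬io at each position in order: 0 ✓.
At position 1 the labels are {blocked, done} and the next position 2 has {io}, so ¬done ∨ X ¬io is false there. This is the first violation.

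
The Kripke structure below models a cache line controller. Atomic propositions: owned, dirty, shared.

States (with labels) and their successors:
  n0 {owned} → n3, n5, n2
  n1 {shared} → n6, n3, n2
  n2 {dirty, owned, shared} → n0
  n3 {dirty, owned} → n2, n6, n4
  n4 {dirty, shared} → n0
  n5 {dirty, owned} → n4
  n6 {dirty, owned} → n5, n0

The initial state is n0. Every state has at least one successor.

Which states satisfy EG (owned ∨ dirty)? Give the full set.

{n0, n2, n3, n4, n5, n6}

States satisfying owned ∨ dirty: {n0, n2, n3, n4, n5, n6}.
States satisfying EG (owned ∨ dirty): {n0, n2, n3, n4, n5, n6}.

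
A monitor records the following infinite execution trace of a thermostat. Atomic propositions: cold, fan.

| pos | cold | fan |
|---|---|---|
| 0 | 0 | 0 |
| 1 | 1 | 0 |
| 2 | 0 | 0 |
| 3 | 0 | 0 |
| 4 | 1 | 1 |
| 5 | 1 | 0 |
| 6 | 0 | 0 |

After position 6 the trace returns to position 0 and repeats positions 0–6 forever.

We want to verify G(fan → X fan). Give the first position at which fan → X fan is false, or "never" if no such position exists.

4

Check fan → X fan at each position in order: 0 ✓, 1 ✓, 2 ✓, 3 ✓.
At position 4 the labels are {cold, fan} and the next position 5 has {cold}, so fan → X fan is false there. This is the first violation.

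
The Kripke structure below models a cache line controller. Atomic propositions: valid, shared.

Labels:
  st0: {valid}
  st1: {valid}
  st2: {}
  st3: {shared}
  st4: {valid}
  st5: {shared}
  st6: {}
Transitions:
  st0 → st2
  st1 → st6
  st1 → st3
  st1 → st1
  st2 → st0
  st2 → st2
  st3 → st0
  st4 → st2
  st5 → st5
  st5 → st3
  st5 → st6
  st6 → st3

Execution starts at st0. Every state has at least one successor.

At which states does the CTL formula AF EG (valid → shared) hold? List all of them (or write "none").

{st0, st2, st3, st4, st5, st6}

States satisfying EG (valid → shared): {st2, st5}.
States satisfying AF EG (valid → shared): {st0, st2, st3, st4, st5, st6}.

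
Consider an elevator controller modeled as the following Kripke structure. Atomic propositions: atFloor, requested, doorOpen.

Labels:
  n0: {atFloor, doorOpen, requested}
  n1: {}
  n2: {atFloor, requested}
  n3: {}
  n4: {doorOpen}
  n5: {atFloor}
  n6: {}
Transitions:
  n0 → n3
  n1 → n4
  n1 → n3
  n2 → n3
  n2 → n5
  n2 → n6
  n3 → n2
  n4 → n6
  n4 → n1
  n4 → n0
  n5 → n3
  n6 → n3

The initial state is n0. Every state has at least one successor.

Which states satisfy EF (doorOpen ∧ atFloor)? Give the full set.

{n0, n1, n4}

States satisfying doorOpen ∧ atFloor: {n0}.
States satisfying EF (doorOpen ∧ atFloor): {n0, n1, n4}.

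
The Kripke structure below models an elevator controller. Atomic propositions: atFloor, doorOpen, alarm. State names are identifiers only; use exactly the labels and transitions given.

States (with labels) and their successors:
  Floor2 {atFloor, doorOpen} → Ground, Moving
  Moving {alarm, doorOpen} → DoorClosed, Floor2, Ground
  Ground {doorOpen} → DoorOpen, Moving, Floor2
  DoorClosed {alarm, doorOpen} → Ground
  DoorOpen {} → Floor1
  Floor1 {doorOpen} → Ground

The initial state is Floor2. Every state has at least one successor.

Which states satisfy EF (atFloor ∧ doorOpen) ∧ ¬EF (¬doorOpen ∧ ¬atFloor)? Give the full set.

none

States satisfying atFloor ∧ doorOpen: {Floor2}.
States satisfying EF (atFloor ∧ doorOpen): {Floor2, Moving, Ground, DoorClosed, DoorOpen, Floor1}.
States satisfying ¬doorOpen ∧ ¬atFloor: {DoorOpen}.
States satisfying EF (¬doorOpen ∧ ¬atFloor): {Floor2, Moving, Ground, DoorClosed, DoorOpen, Floor1}.
States satisfying ¬EF (¬doorOpen ∧ ¬atFloor): ∅.
States satisfying EF (atFloor ∧ doorOpen) ∧ ¬EF (¬doorOpen ∧ ¬atFloor): ∅.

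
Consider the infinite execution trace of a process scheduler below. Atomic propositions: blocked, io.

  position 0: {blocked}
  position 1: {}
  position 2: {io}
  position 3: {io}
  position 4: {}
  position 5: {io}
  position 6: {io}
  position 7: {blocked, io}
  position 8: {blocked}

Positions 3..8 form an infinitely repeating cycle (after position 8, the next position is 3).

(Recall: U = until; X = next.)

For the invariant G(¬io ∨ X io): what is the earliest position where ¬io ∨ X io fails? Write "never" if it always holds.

Check ¬io ∨ X io at each position in order: 0 ✓, 1 ✓, 2 ✓.
At position 3 the labels are {io} and the next position 4 has {}, so ¬io ∨ X io is false there. This is the first violation.

3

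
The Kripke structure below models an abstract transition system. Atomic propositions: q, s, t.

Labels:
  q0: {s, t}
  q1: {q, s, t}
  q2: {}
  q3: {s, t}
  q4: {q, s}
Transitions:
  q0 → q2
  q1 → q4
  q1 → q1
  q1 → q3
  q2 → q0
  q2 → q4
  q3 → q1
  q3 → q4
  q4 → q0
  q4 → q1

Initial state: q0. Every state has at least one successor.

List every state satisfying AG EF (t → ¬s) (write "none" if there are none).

States satisfying EF (t → ¬s): {q0, q1, q2, q3, q4}.
States satisfying AG EF (t → ¬s): {q0, q1, q2, q3, q4}.

{q0, q1, q2, q3, q4}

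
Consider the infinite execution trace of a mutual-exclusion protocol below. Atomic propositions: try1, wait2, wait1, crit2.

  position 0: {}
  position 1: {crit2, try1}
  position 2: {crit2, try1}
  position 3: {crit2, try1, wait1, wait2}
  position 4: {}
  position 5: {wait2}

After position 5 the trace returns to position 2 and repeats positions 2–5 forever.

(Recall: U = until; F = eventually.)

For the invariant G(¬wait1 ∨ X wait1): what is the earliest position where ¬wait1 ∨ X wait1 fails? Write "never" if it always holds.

Check ¬wait1 ∨ X wait1 at each position in order: 0 ✓, 1 ✓, 2 ✓.
At position 3 the labels are {crit2, try1, wait1, wait2} and the next position 4 has {}, so ¬wait1 ∨ X wait1 is false there. This is the first violation.

3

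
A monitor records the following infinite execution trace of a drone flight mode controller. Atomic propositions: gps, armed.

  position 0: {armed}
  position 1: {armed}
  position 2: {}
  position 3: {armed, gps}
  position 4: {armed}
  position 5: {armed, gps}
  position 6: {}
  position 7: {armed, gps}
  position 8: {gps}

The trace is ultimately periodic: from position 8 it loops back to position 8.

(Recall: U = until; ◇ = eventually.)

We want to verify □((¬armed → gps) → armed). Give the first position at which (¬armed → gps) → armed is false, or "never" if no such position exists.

8

Check (¬armed → gps) → armed at each position in order: 0 ✓, 1 ✓, 2 ✓, 3 ✓, 4 ✓, 5 ✓, 6 ✓, 7 ✓.
At position 8 the labels are {gps}, so (¬armed → gps) → armed is false there. This is the first violation.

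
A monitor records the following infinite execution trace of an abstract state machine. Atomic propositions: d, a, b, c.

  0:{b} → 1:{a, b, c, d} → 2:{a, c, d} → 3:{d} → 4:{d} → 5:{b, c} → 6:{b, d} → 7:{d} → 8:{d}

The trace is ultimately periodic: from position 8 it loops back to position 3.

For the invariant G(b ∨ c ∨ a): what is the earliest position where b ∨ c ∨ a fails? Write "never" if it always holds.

3

Check b ∨ c ∨ a at each position in order: 0 ✓, 1 ✓, 2 ✓.
At position 3 the labels are {d}, so b ∨ c ∨ a is false there. This is the first violation.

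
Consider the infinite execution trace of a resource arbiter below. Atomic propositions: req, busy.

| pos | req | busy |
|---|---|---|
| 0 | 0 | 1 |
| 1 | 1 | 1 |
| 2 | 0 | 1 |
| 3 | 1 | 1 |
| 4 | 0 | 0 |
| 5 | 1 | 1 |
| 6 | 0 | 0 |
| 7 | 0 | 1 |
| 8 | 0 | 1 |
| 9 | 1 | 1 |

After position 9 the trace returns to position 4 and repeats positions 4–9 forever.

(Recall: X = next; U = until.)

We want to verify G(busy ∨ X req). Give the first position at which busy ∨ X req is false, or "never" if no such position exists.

Check busy ∨ X req at each position in order: 0 ✓, 1 ✓, 2 ✓, 3 ✓, 4 ✓, 5 ✓.
At position 6 the labels are {} and the next position 7 has {busy}, so busy ∨ X req is false there. This is the first violation.

6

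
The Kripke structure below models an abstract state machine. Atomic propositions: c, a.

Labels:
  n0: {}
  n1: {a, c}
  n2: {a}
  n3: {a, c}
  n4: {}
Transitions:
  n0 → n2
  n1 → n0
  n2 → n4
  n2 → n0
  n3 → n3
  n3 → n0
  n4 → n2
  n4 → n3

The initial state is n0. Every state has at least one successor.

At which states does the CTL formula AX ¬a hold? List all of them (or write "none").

{n1, n2}

States satisfying ¬a: {n0, n4}.
States satisfying AX ¬a: {n1, n2}.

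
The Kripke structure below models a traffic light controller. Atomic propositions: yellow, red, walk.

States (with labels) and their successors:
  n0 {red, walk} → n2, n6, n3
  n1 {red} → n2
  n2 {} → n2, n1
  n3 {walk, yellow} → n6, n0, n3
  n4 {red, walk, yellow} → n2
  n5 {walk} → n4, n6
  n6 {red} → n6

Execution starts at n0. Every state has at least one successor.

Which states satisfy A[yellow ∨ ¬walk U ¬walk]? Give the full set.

States satisfying yellow ∨ ¬walk: {n1, n2, n3, n4, n6}.
States satisfying ¬walk: {n1, n2, n6}.
States satisfying A[yellow ∨ ¬walk U ¬walk]: {n1, n2, n4, n6}.

{n1, n2, n4, n6}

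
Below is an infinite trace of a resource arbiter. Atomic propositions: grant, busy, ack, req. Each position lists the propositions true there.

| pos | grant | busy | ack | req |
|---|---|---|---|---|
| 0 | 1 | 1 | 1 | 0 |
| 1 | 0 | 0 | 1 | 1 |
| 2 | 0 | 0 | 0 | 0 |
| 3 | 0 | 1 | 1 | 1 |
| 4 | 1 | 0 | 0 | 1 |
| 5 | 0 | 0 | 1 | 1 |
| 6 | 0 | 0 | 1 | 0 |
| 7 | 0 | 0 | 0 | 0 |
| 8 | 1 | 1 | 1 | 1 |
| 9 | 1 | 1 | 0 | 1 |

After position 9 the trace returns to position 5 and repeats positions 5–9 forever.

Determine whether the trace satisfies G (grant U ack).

Violated

grant U ack must hold at every position from 0 onward. It fails at position 2, so G (grant U ack) is false.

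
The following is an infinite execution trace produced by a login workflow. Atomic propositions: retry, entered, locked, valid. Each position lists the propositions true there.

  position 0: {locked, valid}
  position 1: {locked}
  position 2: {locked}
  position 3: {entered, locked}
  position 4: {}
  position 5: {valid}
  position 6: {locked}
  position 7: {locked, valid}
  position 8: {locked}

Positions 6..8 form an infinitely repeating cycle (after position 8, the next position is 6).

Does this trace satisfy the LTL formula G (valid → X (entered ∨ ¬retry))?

valid → X (entered ∨ ¬retry) holds at every position 0..8, and those are all positions ever visited, so G (valid → X (entered ∨ ¬retry)) holds.
Positions where valid holds: 0, 5, 7.
Check X (entered ∨ ¬retry) at each: 0→ok, 5→ok, 7→ok.

Satisfied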